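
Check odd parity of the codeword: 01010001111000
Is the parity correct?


Number of 1s: 6

No, parity error (6 ones)


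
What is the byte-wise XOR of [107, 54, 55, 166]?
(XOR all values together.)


XOR chain: 107 ^ 54 ^ 55 ^ 166 = 204

204


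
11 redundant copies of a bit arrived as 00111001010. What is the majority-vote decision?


Ones: 5 out of 11
Threshold: 6

0 (5/11 voted 1)


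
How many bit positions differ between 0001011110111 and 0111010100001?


XOR: 0110001010110
Count of 1s: 6

6


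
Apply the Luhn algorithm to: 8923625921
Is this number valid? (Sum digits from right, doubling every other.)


Luhn sum = 43
43 mod 10 = 3

Invalid (Luhn sum mod 10 = 3)


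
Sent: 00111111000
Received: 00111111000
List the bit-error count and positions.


XOR: 00000000000

0 errors (received matches sent)


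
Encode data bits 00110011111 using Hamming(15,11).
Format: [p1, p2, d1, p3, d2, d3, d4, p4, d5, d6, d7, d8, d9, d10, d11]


Parity bits: p1=0, p2=1, p3=0, p4=1

010001110011111


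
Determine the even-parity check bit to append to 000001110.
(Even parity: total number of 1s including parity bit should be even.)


Number of 1s in data: 3
Parity bit: 1

1


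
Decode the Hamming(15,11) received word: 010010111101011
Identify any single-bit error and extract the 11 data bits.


Syndrome = 6: error at position 6

Data: 01111101011 (corrected bit 6)


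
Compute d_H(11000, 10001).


XOR: 01001
Count of 1s: 2

2


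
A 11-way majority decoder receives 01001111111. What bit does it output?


Ones: 8 out of 11
Threshold: 6

1 (8/11 voted 1)


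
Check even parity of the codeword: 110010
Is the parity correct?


Number of 1s: 3

No, parity error (3 ones)


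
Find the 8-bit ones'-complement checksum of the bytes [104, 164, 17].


Sum = 285 mod 256 = 29
Complement = 226

226


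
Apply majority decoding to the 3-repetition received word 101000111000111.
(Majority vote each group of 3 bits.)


Groups: 101, 000, 111, 000, 111
Majority votes: 10101

10101


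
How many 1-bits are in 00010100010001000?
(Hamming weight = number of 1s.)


Counting 1s in 00010100010001000

4


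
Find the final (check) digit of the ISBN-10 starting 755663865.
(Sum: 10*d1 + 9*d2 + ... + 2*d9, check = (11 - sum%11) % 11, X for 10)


Weighted sum: 308
308 mod 11 = 0

Check digit: 0


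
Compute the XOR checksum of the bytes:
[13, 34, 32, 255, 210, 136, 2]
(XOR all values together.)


XOR chain: 13 ^ 34 ^ 32 ^ 255 ^ 210 ^ 136 ^ 2 = 168

168


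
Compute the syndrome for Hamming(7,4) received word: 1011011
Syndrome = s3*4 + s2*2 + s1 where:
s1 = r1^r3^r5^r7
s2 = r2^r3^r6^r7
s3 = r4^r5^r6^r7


s1=1, s2=1, s3=1

Syndrome = 7 (error at position 7)


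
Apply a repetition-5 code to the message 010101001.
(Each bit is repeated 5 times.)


Each bit -> 5 copies

000001111100000111110000011111000000000011111


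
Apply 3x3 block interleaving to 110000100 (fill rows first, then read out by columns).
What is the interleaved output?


Matrix:
  110
  000
  100
Read columns: 101100000

101100000


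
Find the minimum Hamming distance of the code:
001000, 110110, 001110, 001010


Comparing all pairs, minimum distance: 1
Can detect 0 errors, correct 0 errors

1


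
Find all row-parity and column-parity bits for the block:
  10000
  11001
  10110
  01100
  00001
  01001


Row parities: 111010
Column parities: 11011

Row P: 111010, Col P: 11011, Corner: 0


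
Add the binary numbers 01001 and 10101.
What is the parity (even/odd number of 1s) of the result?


01001 = 9
10101 = 21
Sum = 30 = 11110
1s count = 4

even parity (4 ones in 11110)


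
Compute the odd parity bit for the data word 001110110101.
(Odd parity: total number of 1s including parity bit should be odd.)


Number of 1s in data: 7
Parity bit: 0

0


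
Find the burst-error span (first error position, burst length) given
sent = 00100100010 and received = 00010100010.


XOR: 00110000000

Burst at position 2, length 2


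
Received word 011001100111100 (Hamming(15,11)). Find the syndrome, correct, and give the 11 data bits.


Syndrome = 0: no error detected

Data: 10110111100 (no errors)


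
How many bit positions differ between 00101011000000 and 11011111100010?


XOR: 11110100100010
Count of 1s: 7

7


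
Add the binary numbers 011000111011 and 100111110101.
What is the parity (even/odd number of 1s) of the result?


011000111011 = 1595
100111110101 = 2549
Sum = 4144 = 1000000110000
1s count = 3

odd parity (3 ones in 1000000110000)


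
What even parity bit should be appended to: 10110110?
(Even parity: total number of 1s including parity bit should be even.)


Number of 1s in data: 5
Parity bit: 1

1


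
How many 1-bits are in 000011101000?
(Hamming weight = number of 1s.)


Counting 1s in 000011101000

4


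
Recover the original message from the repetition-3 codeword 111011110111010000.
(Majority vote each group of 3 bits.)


Groups: 111, 011, 110, 111, 010, 000
Majority votes: 111100

111100


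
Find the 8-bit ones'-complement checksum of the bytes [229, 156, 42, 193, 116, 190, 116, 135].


Sum = 1177 mod 256 = 153
Complement = 102

102


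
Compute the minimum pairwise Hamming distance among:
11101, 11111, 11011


Comparing all pairs, minimum distance: 1
Can detect 0 errors, correct 0 errors

1


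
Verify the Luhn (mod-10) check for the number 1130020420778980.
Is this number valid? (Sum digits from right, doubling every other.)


Luhn sum = 54
54 mod 10 = 4

Invalid (Luhn sum mod 10 = 4)


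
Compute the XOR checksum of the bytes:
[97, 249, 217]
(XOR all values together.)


XOR chain: 97 ^ 249 ^ 217 = 65

65


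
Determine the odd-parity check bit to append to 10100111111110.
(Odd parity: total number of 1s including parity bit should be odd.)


Number of 1s in data: 10
Parity bit: 1

1


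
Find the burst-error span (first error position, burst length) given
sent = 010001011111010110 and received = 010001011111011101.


XOR: 000000000000001011

Burst at position 14, length 4


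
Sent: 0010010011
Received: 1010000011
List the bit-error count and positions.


XOR: 1000010000

2 error(s) at position(s): 0, 5


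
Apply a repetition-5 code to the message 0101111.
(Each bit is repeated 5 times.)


Each bit -> 5 copies

00000111110000011111111111111111111


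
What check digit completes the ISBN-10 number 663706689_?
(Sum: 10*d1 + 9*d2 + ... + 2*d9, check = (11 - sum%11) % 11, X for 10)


Weighted sum: 283
283 mod 11 = 8

Check digit: 3


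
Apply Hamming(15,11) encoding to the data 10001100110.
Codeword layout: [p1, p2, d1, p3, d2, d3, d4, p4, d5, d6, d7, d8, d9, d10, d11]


Parity bits: p1=1, p2=1, p3=0, p4=0

111000001100110


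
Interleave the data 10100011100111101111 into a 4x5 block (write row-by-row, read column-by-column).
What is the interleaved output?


Matrix:
  10100
  01110
  01111
  01111
Read columns: 10000111111101110011

10000111111101110011


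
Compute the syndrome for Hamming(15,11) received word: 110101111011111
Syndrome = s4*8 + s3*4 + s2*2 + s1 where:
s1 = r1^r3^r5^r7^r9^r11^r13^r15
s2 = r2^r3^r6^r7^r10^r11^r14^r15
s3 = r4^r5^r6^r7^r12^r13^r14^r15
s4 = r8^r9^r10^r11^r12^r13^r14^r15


s1=0, s2=0, s3=1, s4=1

Syndrome = 12 (error at position 12)


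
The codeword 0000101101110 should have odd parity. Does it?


Number of 1s: 6

No, parity error (6 ones)


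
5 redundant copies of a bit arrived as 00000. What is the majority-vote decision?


Ones: 0 out of 5
Threshold: 3

0 (0/5 voted 1)


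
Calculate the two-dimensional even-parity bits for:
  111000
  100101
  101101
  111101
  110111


Row parities: 11011
Column parities: 111010

Row P: 11011, Col P: 111010, Corner: 0


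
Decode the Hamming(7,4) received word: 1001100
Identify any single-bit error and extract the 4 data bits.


Syndrome = 0: no error detected

Data: 0100 (no errors)


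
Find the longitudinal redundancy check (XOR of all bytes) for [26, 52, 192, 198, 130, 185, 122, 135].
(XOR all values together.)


XOR chain: 26 ^ 52 ^ 192 ^ 198 ^ 130 ^ 185 ^ 122 ^ 135 = 238

238


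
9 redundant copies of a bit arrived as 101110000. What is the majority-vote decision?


Ones: 4 out of 9
Threshold: 5

0 (4/9 voted 1)


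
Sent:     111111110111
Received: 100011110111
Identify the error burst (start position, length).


XOR: 011100000000

Burst at position 1, length 3


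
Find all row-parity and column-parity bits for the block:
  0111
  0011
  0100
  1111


Row parities: 1010
Column parities: 1111

Row P: 1010, Col P: 1111, Corner: 0


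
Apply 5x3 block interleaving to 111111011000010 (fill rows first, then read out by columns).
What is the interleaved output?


Matrix:
  111
  111
  011
  000
  010
Read columns: 110001110111100

110001110111100


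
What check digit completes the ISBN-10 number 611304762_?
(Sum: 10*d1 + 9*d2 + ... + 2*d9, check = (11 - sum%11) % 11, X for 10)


Weighted sum: 168
168 mod 11 = 3

Check digit: 8


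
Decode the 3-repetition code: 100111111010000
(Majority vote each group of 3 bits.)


Groups: 100, 111, 111, 010, 000
Majority votes: 01100

01100


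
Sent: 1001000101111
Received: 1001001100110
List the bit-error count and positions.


XOR: 0000001001001

3 error(s) at position(s): 6, 9, 12


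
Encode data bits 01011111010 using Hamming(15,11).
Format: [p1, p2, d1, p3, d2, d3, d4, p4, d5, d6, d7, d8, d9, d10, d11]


Parity bits: p1=0, p2=0, p3=0, p4=1

000010111111010


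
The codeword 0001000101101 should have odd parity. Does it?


Number of 1s: 5

Yes, parity is correct (5 ones)


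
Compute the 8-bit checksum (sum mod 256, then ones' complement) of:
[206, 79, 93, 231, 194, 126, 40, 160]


Sum = 1129 mod 256 = 105
Complement = 150

150


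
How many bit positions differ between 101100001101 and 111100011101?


XOR: 010000010000
Count of 1s: 2

2


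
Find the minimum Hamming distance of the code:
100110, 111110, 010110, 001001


Comparing all pairs, minimum distance: 2
Can detect 1 errors, correct 0 errors

2


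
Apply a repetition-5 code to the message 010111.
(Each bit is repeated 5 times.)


Each bit -> 5 copies

000001111100000111111111111111


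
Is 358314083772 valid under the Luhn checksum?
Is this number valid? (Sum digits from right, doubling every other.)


Luhn sum = 55
55 mod 10 = 5

Invalid (Luhn sum mod 10 = 5)


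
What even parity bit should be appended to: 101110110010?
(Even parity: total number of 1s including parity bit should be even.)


Number of 1s in data: 7
Parity bit: 1

1


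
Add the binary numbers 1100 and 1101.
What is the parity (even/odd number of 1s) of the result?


1100 = 12
1101 = 13
Sum = 25 = 11001
1s count = 3

odd parity (3 ones in 11001)


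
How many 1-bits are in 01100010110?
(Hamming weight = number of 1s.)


Counting 1s in 01100010110

5


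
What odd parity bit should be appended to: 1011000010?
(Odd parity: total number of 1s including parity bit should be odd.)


Number of 1s in data: 4
Parity bit: 1

1


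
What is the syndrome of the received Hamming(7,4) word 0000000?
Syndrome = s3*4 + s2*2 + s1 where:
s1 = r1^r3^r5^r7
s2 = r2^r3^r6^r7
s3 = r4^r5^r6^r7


s1=0, s2=0, s3=0

Syndrome = 0 (no error)


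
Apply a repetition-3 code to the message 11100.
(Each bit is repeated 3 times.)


Each bit -> 3 copies

111111111000000


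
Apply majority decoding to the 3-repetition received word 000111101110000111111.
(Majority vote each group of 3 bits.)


Groups: 000, 111, 101, 110, 000, 111, 111
Majority votes: 0111011

0111011


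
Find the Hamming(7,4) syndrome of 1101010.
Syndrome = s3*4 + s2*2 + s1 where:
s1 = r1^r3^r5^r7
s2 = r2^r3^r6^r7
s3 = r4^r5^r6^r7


s1=1, s2=0, s3=0

Syndrome = 1 (error at position 1)


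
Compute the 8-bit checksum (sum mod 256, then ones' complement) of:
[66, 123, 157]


Sum = 346 mod 256 = 90
Complement = 165

165


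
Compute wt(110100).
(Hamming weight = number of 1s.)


Counting 1s in 110100

3


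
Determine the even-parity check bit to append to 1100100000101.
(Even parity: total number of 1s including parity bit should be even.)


Number of 1s in data: 5
Parity bit: 1

1


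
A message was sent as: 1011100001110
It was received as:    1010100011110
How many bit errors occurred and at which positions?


XOR: 0001000010000

2 error(s) at position(s): 3, 8


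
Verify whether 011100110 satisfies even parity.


Number of 1s: 5

No, parity error (5 ones)


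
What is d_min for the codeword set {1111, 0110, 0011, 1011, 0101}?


Comparing all pairs, minimum distance: 1
Can detect 0 errors, correct 0 errors

1


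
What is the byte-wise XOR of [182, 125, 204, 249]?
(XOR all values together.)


XOR chain: 182 ^ 125 ^ 204 ^ 249 = 254

254


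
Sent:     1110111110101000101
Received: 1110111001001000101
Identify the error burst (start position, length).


XOR: 0000000111100000000

Burst at position 7, length 4


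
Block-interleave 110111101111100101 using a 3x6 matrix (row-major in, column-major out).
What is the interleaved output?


Matrix:
  110111
  101111
  100101
Read columns: 111100010111110111

111100010111110111


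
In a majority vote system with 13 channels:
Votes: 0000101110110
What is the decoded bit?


Ones: 6 out of 13
Threshold: 7

0 (6/13 voted 1)


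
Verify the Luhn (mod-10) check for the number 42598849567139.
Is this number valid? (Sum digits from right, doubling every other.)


Luhn sum = 80
80 mod 10 = 0

Valid (Luhn sum mod 10 = 0)


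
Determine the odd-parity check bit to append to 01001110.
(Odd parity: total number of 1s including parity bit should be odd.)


Number of 1s in data: 4
Parity bit: 1

1


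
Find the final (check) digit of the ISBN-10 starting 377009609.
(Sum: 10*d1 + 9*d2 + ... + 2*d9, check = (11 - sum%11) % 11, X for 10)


Weighted sum: 236
236 mod 11 = 5

Check digit: 6


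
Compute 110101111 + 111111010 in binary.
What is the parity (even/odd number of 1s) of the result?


110101111 = 431
111111010 = 506
Sum = 937 = 1110101001
1s count = 6

even parity (6 ones in 1110101001)


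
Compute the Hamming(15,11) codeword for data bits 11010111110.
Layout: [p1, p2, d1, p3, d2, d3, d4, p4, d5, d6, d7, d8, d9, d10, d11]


Parity bits: p1=1, p2=1, p3=1, p4=1

111110110111110


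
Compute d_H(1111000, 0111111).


XOR: 1000111
Count of 1s: 4

4


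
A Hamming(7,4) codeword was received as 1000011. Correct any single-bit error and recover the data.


Syndrome = 0: no error detected

Data: 0011 (no errors)


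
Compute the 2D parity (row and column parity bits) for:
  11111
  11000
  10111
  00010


Row parities: 1001
Column parities: 10010

Row P: 1001, Col P: 10010, Corner: 0


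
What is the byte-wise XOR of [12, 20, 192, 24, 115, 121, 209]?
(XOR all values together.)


XOR chain: 12 ^ 20 ^ 192 ^ 24 ^ 115 ^ 121 ^ 209 = 27

27


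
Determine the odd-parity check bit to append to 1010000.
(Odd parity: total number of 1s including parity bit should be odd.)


Number of 1s in data: 2
Parity bit: 1

1


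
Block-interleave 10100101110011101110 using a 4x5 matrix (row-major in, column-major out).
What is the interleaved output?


Matrix:
  10100
  10111
  00111
  01110
Read columns: 11000001111101110110

11000001111101110110


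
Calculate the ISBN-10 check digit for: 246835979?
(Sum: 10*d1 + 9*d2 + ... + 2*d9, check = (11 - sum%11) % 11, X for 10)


Weighted sum: 278
278 mod 11 = 3

Check digit: 8


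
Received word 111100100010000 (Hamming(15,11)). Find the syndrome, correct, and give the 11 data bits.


Syndrome = 8: error at position 8

Data: 10010010000 (corrected bit 8)


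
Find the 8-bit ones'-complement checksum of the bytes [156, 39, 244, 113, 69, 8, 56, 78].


Sum = 763 mod 256 = 251
Complement = 4

4


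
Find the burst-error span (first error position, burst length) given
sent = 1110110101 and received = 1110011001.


XOR: 0000101100

Burst at position 4, length 4


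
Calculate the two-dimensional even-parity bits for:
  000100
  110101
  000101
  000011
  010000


Row parities: 10001
Column parities: 100111

Row P: 10001, Col P: 100111, Corner: 0


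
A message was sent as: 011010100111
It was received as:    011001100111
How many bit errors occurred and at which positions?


XOR: 000011000000

2 error(s) at position(s): 4, 5


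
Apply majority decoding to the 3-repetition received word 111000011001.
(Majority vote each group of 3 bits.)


Groups: 111, 000, 011, 001
Majority votes: 1010

1010


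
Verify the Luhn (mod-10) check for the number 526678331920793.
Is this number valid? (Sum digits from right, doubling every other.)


Luhn sum = 72
72 mod 10 = 2

Invalid (Luhn sum mod 10 = 2)


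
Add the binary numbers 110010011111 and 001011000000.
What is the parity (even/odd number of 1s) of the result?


110010011111 = 3231
001011000000 = 704
Sum = 3935 = 111101011111
1s count = 10

even parity (10 ones in 111101011111)


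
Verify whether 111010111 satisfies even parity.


Number of 1s: 7

No, parity error (7 ones)


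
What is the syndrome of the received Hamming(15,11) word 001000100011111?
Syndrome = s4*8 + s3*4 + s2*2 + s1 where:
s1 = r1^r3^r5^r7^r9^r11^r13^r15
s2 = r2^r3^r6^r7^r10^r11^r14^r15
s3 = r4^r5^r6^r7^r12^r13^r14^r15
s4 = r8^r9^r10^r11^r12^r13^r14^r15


s1=1, s2=1, s3=1, s4=1

Syndrome = 15 (error at position 15)


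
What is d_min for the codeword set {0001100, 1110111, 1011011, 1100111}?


Comparing all pairs, minimum distance: 1
Can detect 0 errors, correct 0 errors

1


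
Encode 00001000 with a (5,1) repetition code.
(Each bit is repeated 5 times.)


Each bit -> 5 copies

0000000000000000000011111000000000000000


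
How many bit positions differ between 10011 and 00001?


XOR: 10010
Count of 1s: 2

2


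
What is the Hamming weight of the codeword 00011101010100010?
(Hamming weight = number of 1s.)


Counting 1s in 00011101010100010

7


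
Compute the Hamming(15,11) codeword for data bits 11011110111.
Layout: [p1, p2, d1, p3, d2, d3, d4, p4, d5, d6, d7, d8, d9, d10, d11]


Parity bits: p1=1, p2=0, p3=1, p4=0

101110101110111


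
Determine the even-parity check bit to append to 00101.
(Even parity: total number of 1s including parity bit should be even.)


Number of 1s in data: 2
Parity bit: 0

0


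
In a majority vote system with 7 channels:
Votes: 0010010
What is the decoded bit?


Ones: 2 out of 7
Threshold: 4

0 (2/7 voted 1)


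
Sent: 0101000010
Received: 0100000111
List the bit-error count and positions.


XOR: 0001000101

3 error(s) at position(s): 3, 7, 9


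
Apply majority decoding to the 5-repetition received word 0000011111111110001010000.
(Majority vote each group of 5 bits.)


Groups: 00000, 11111, 11111, 00010, 10000
Majority votes: 01100

01100


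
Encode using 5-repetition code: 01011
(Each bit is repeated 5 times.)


Each bit -> 5 copies

0000011111000001111111111


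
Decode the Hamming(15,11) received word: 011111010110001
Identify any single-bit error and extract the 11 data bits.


Syndrome = 0: no error detected

Data: 11100110001 (no errors)


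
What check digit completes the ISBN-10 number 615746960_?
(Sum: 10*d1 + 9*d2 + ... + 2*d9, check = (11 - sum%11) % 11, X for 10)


Weighted sum: 266
266 mod 11 = 2

Check digit: 9


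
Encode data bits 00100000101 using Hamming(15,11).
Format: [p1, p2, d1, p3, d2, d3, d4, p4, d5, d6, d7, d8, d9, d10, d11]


Parity bits: p1=0, p2=0, p3=1, p4=0

000101000000101


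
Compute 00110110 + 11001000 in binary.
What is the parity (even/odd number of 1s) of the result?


00110110 = 54
11001000 = 200
Sum = 254 = 11111110
1s count = 7

odd parity (7 ones in 11111110)


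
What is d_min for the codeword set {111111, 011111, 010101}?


Comparing all pairs, minimum distance: 1
Can detect 0 errors, correct 0 errors

1


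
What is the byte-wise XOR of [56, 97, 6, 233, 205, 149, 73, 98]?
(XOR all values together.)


XOR chain: 56 ^ 97 ^ 6 ^ 233 ^ 205 ^ 149 ^ 73 ^ 98 = 197

197


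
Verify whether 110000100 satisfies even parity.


Number of 1s: 3

No, parity error (3 ones)


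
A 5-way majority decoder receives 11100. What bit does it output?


Ones: 3 out of 5
Threshold: 3

1 (3/5 voted 1)


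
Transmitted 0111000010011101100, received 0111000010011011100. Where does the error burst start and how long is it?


XOR: 0000000000000110000

Burst at position 13, length 2


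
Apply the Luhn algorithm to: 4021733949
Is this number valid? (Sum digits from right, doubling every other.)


Luhn sum = 53
53 mod 10 = 3

Invalid (Luhn sum mod 10 = 3)


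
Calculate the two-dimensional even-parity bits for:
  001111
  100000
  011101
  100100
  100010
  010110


Row parities: 010001
Column parities: 100010

Row P: 010001, Col P: 100010, Corner: 0


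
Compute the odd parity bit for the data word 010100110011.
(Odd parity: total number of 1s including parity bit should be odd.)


Number of 1s in data: 6
Parity bit: 1

1


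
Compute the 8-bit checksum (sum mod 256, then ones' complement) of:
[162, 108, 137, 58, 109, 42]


Sum = 616 mod 256 = 104
Complement = 151

151


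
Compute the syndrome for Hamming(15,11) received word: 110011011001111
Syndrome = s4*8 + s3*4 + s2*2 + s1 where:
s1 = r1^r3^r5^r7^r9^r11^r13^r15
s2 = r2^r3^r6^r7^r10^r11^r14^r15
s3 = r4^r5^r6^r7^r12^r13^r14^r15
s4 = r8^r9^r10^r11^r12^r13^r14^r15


s1=1, s2=0, s3=0, s4=0

Syndrome = 1 (error at position 1)


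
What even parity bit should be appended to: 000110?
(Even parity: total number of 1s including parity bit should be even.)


Number of 1s in data: 2
Parity bit: 0

0


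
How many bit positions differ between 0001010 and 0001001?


XOR: 0000011
Count of 1s: 2

2


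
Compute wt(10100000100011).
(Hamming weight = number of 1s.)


Counting 1s in 10100000100011

5


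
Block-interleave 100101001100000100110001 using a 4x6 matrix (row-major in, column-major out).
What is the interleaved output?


Matrix:
  100101
  001100
  000100
  110001
Read columns: 100100010100111000001001

100100010100111000001001


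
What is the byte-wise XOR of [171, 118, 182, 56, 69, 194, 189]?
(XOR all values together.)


XOR chain: 171 ^ 118 ^ 182 ^ 56 ^ 69 ^ 194 ^ 189 = 105

105


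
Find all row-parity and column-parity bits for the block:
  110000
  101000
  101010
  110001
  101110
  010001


Row parities: 001100
Column parities: 111100

Row P: 001100, Col P: 111100, Corner: 0


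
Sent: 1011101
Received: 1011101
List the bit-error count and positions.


XOR: 0000000

0 errors (received matches sent)


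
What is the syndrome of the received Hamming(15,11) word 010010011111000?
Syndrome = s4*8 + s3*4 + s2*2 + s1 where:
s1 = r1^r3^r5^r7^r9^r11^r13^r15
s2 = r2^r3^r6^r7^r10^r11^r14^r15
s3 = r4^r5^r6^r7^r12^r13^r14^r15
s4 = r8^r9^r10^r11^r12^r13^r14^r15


s1=1, s2=1, s3=0, s4=1

Syndrome = 11 (error at position 11)


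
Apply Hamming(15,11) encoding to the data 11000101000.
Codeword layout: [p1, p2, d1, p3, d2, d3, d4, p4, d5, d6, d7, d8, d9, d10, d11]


Parity bits: p1=0, p2=0, p3=0, p4=0

001010000101000


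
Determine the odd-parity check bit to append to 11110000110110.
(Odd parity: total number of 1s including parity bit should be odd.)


Number of 1s in data: 8
Parity bit: 1

1


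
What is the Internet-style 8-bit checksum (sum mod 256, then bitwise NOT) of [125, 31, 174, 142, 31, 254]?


Sum = 757 mod 256 = 245
Complement = 10

10


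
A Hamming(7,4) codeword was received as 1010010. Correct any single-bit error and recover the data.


Syndrome = 4: error at position 4

Data: 1010 (corrected bit 4)


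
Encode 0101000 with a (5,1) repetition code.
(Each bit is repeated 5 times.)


Each bit -> 5 copies

00000111110000011111000000000000000


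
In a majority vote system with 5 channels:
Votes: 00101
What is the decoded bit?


Ones: 2 out of 5
Threshold: 3

0 (2/5 voted 1)


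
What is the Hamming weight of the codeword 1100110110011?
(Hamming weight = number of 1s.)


Counting 1s in 1100110110011

8


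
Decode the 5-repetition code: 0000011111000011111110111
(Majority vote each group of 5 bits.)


Groups: 00000, 11111, 00001, 11111, 10111
Majority votes: 01011

01011


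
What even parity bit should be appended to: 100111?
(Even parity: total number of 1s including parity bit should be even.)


Number of 1s in data: 4
Parity bit: 0

0


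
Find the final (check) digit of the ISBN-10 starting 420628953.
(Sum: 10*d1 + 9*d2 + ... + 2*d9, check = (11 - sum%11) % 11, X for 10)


Weighted sum: 209
209 mod 11 = 0

Check digit: 0


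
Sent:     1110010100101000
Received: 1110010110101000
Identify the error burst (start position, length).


XOR: 0000000010000000

Burst at position 8, length 1


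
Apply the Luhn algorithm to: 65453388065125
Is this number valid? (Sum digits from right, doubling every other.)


Luhn sum = 62
62 mod 10 = 2

Invalid (Luhn sum mod 10 = 2)


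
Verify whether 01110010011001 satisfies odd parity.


Number of 1s: 7

Yes, parity is correct (7 ones)


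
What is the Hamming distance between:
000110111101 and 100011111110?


XOR: 100101000011
Count of 1s: 5

5


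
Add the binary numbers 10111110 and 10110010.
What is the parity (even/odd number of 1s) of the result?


10111110 = 190
10110010 = 178
Sum = 368 = 101110000
1s count = 4

even parity (4 ones in 101110000)


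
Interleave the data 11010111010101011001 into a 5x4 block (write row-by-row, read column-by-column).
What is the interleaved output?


Matrix:
  1101
  0111
  0101
  0101
  1001
Read columns: 10001111100100011111

10001111100100011111


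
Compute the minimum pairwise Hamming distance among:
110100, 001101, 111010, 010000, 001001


Comparing all pairs, minimum distance: 1
Can detect 0 errors, correct 0 errors

1


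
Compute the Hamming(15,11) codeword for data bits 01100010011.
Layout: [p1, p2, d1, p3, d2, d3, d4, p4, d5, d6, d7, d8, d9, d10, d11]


Parity bits: p1=1, p2=0, p3=0, p4=1

100011010010011


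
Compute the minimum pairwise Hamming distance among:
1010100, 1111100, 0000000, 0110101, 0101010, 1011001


Comparing all pairs, minimum distance: 2
Can detect 1 errors, correct 0 errors

2


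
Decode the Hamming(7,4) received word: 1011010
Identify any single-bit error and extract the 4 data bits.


Syndrome = 0: no error detected

Data: 1010 (no errors)


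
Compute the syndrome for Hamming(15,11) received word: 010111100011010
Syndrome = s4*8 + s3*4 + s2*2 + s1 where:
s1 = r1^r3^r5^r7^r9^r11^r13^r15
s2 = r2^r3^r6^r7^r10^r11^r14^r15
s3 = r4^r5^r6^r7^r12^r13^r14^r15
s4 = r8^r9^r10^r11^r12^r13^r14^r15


s1=1, s2=1, s3=0, s4=1

Syndrome = 11 (error at position 11)


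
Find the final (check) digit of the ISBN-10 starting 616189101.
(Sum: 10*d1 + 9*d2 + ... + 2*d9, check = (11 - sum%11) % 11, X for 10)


Weighted sum: 223
223 mod 11 = 3

Check digit: 8


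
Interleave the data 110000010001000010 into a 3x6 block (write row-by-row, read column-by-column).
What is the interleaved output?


Matrix:
  110000
  010001
  000010
Read columns: 100110000000001010

100110000000001010


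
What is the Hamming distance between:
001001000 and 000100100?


XOR: 001101100
Count of 1s: 4

4


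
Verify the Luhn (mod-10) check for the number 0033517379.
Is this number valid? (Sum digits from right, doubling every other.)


Luhn sum = 33
33 mod 10 = 3

Invalid (Luhn sum mod 10 = 3)


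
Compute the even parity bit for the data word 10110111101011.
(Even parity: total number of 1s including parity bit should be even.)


Number of 1s in data: 10
Parity bit: 0

0


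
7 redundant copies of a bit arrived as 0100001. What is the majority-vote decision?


Ones: 2 out of 7
Threshold: 4

0 (2/7 voted 1)


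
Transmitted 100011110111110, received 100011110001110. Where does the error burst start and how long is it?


XOR: 000000000110000

Burst at position 9, length 2


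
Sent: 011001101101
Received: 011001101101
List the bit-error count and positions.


XOR: 000000000000

0 errors (received matches sent)


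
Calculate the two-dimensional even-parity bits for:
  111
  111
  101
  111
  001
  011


Row parities: 110110
Column parities: 000

Row P: 110110, Col P: 000, Corner: 0


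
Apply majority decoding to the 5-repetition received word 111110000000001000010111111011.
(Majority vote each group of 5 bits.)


Groups: 11111, 00000, 00001, 00001, 01111, 11011
Majority votes: 100011

100011


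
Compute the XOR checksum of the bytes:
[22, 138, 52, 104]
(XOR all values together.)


XOR chain: 22 ^ 138 ^ 52 ^ 104 = 192

192


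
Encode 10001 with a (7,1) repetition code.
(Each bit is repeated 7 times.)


Each bit -> 7 copies

11111110000000000000000000001111111


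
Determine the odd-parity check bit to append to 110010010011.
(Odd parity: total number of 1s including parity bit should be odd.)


Number of 1s in data: 6
Parity bit: 1

1


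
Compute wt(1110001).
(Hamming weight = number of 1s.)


Counting 1s in 1110001

4


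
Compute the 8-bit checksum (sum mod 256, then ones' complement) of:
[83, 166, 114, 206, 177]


Sum = 746 mod 256 = 234
Complement = 21

21


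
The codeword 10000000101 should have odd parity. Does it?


Number of 1s: 3

Yes, parity is correct (3 ones)


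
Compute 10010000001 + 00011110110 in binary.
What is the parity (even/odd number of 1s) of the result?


10010000001 = 1153
00011110110 = 246
Sum = 1399 = 10101110111
1s count = 8

even parity (8 ones in 10101110111)


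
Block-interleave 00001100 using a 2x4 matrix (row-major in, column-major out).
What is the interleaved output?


Matrix:
  0000
  1100
Read columns: 01010000

01010000


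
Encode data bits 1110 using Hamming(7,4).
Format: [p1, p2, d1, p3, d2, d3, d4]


Parity bits: p1=0, p2=0, p3=0

0010110


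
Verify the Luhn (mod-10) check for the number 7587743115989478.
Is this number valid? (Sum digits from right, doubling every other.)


Luhn sum = 90
90 mod 10 = 0

Valid (Luhn sum mod 10 = 0)


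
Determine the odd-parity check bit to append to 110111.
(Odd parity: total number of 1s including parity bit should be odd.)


Number of 1s in data: 5
Parity bit: 0

0


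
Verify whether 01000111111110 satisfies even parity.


Number of 1s: 9

No, parity error (9 ones)


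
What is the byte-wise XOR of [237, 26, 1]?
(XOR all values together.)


XOR chain: 237 ^ 26 ^ 1 = 246

246


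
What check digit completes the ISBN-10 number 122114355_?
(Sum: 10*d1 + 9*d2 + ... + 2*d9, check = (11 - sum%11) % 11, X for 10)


Weighted sum: 114
114 mod 11 = 4

Check digit: 7


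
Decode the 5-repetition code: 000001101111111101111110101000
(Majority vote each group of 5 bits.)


Groups: 00000, 11011, 11111, 10111, 11101, 01000
Majority votes: 011110

011110


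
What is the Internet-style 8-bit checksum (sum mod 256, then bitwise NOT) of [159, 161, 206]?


Sum = 526 mod 256 = 14
Complement = 241

241


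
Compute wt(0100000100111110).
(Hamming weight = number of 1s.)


Counting 1s in 0100000100111110

7


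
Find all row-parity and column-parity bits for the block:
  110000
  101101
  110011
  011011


Row parities: 0000
Column parities: 110101

Row P: 0000, Col P: 110101, Corner: 0


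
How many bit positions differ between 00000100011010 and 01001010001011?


XOR: 01001110010001
Count of 1s: 6

6


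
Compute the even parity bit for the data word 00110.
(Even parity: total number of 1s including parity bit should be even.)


Number of 1s in data: 2
Parity bit: 0

0


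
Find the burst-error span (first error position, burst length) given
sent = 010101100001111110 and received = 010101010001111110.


XOR: 000000110000000000

Burst at position 6, length 2


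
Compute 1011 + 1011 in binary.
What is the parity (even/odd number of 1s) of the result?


1011 = 11
1011 = 11
Sum = 22 = 10110
1s count = 3

odd parity (3 ones in 10110)


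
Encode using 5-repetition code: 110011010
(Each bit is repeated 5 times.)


Each bit -> 5 copies

111111111100000000001111111111000001111100000


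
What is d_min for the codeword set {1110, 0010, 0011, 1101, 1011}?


Comparing all pairs, minimum distance: 1
Can detect 0 errors, correct 0 errors

1


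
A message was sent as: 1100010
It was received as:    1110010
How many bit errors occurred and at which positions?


XOR: 0010000

1 error(s) at position(s): 2


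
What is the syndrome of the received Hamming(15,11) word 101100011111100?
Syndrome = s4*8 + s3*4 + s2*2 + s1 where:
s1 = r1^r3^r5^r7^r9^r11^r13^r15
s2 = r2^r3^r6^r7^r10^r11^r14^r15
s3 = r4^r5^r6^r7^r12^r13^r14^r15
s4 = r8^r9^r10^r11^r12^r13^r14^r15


s1=1, s2=1, s3=1, s4=0

Syndrome = 7 (error at position 7)


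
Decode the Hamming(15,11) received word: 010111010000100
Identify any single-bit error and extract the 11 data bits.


Syndrome = 0: no error detected

Data: 01100000100 (no errors)


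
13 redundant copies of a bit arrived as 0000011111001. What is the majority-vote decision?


Ones: 6 out of 13
Threshold: 7

0 (6/13 voted 1)


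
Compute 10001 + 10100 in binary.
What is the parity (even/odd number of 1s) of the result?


10001 = 17
10100 = 20
Sum = 37 = 100101
1s count = 3

odd parity (3 ones in 100101)


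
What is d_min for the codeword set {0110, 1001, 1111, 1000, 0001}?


Comparing all pairs, minimum distance: 1
Can detect 0 errors, correct 0 errors

1


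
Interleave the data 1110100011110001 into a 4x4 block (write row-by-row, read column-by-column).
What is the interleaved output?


Matrix:
  1110
  1000
  1111
  0001
Read columns: 1110101010100011

1110101010100011


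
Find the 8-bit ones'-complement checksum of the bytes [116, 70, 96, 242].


Sum = 524 mod 256 = 12
Complement = 243

243


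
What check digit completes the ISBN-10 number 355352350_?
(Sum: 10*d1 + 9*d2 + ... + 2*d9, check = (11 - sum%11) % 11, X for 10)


Weighted sum: 203
203 mod 11 = 5

Check digit: 6


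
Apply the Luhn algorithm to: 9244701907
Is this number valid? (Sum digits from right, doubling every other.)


Luhn sum = 46
46 mod 10 = 6

Invalid (Luhn sum mod 10 = 6)


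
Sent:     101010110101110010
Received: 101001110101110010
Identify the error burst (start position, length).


XOR: 000011000000000000

Burst at position 4, length 2


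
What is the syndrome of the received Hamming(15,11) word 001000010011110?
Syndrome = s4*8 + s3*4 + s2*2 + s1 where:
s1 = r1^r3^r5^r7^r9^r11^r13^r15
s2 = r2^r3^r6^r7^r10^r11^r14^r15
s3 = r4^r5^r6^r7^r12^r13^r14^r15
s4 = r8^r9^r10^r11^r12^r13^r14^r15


s1=1, s2=1, s3=1, s4=1

Syndrome = 15 (error at position 15)


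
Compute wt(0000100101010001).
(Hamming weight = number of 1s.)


Counting 1s in 0000100101010001

5


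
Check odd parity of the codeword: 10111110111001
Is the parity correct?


Number of 1s: 10

No, parity error (10 ones)


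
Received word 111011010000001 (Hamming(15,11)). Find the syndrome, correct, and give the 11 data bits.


Syndrome = 4: error at position 4

Data: 11100000001 (corrected bit 4)


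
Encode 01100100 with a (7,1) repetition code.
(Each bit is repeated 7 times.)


Each bit -> 7 copies

00000001111111111111100000000000000111111100000000000000


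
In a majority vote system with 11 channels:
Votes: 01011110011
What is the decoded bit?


Ones: 7 out of 11
Threshold: 6

1 (7/11 voted 1)


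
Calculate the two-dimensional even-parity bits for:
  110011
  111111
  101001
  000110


Row parities: 0010
Column parities: 100011

Row P: 0010, Col P: 100011, Corner: 1


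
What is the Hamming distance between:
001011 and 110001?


XOR: 111010
Count of 1s: 4

4


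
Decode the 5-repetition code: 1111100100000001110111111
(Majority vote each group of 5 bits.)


Groups: 11111, 00100, 00000, 11101, 11111
Majority votes: 10011

10011


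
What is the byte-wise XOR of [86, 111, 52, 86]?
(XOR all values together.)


XOR chain: 86 ^ 111 ^ 52 ^ 86 = 91

91


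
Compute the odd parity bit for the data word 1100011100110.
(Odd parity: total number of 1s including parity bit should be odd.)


Number of 1s in data: 7
Parity bit: 0

0


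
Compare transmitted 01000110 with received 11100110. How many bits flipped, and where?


XOR: 10100000

2 error(s) at position(s): 0, 2


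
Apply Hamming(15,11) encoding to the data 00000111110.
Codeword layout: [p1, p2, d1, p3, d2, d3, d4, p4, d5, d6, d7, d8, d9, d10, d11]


Parity bits: p1=0, p2=1, p3=1, p4=1

010100010111110


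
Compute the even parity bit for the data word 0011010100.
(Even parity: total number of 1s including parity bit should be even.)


Number of 1s in data: 4
Parity bit: 0

0


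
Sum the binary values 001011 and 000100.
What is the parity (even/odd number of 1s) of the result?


001011 = 11
000100 = 4
Sum = 15 = 1111
1s count = 4

even parity (4 ones in 1111)


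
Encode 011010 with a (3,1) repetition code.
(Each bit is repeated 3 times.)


Each bit -> 3 copies

000111111000111000


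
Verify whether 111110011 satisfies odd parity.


Number of 1s: 7

Yes, parity is correct (7 ones)


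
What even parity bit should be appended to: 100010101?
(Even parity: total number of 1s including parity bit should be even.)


Number of 1s in data: 4
Parity bit: 0

0


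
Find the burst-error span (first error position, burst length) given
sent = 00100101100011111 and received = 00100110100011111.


XOR: 00000011000000000

Burst at position 6, length 2


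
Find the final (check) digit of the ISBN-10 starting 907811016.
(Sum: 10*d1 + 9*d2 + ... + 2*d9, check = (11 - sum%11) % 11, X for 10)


Weighted sum: 228
228 mod 11 = 8

Check digit: 3


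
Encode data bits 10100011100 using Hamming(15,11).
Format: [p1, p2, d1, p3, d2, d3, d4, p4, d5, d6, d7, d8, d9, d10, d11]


Parity bits: p1=1, p2=1, p3=1, p4=1

111101010011100


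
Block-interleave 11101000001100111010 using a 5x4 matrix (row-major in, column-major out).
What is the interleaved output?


Matrix:
  1110
  1000
  0011
  0011
  1010
Read columns: 11001100001011100110

11001100001011100110


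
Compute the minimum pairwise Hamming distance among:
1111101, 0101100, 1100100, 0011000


Comparing all pairs, minimum distance: 2
Can detect 1 errors, correct 0 errors

2


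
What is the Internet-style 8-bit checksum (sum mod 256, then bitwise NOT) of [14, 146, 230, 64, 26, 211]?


Sum = 691 mod 256 = 179
Complement = 76

76


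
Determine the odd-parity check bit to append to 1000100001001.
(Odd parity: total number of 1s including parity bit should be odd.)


Number of 1s in data: 4
Parity bit: 1

1


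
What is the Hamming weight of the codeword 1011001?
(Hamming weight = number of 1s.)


Counting 1s in 1011001

4


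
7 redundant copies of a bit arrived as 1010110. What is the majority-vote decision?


Ones: 4 out of 7
Threshold: 4

1 (4/7 voted 1)


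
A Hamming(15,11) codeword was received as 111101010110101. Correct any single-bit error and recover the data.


Syndrome = 9: error at position 9

Data: 10101110101 (corrected bit 9)
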